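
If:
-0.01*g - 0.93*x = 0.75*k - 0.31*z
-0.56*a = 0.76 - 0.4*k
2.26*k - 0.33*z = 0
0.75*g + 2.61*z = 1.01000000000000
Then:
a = 0.104298356510746*z - 1.35714285714286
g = 1.34666666666667 - 3.48*z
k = 0.146017699115044*z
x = 0.252996479208298*z - 0.0144802867383513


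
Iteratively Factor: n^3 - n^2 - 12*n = (n + 3)*(n^2 - 4*n) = n*(n + 3)*(n - 4)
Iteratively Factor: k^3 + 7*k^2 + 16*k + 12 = (k + 2)*(k^2 + 5*k + 6) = (k + 2)^2*(k + 3)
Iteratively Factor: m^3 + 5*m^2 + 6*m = (m + 2)*(m^2 + 3*m) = (m + 2)*(m + 3)*(m)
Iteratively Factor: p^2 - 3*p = (p - 3)*(p)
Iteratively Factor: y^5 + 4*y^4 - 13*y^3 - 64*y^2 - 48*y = (y + 1)*(y^4 + 3*y^3 - 16*y^2 - 48*y) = (y + 1)*(y + 3)*(y^3 - 16*y) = (y - 4)*(y + 1)*(y + 3)*(y^2 + 4*y) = (y - 4)*(y + 1)*(y + 3)*(y + 4)*(y)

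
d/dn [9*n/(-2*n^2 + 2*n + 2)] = 9*(n^2 + 1)/(2*(n^4 - 2*n^3 - n^2 + 2*n + 1))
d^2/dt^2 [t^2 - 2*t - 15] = 2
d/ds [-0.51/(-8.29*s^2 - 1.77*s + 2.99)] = (-8.4558*s - 0.9027)/(8.29*s^2 + 1.77*s - 2.99)^2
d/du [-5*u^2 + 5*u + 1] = 5 - 10*u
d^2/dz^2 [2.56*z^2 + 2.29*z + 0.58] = 5.12000000000000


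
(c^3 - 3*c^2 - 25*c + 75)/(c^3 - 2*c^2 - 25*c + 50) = (c - 3)/(c - 2)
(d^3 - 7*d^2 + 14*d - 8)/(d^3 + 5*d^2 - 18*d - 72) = (d^2 - 3*d + 2)/(d^2 + 9*d + 18)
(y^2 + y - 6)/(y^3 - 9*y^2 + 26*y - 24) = (y + 3)/(y^2 - 7*y + 12)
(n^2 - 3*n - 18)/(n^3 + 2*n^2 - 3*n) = (n - 6)/(n*(n - 1))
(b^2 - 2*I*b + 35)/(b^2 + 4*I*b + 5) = (b - 7*I)/(b - I)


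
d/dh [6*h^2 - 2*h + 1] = 12*h - 2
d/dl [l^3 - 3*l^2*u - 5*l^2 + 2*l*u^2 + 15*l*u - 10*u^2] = 3*l^2 - 6*l*u - 10*l + 2*u^2 + 15*u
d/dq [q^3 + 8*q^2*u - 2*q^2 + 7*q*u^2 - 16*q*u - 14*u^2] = 3*q^2 + 16*q*u - 4*q + 7*u^2 - 16*u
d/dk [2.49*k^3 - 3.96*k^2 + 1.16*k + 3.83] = 7.47*k^2 - 7.92*k + 1.16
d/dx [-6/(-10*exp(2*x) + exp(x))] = 6*(1 - 20*exp(x))*exp(-x)/(10*exp(x) - 1)^2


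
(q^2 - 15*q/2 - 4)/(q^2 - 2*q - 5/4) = 2*(q - 8)/(2*q - 5)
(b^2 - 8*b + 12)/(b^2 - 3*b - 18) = (b - 2)/(b + 3)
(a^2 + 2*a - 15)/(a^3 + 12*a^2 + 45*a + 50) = (a - 3)/(a^2 + 7*a + 10)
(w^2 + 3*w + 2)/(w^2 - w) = (w^2 + 3*w + 2)/(w*(w - 1))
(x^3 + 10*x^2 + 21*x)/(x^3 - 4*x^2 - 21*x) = (x + 7)/(x - 7)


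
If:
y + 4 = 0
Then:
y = -4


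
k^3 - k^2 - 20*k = k*(k - 5)*(k + 4)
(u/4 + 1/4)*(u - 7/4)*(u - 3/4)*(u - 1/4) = u^4/4 - 7*u^3/16 - 13*u^2/64 + 103*u/256 - 21/256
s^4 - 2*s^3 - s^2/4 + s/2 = s*(s - 2)*(s - 1/2)*(s + 1/2)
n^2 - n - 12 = (n - 4)*(n + 3)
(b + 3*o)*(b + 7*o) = b^2 + 10*b*o + 21*o^2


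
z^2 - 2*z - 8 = (z - 4)*(z + 2)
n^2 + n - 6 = (n - 2)*(n + 3)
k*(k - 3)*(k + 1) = k^3 - 2*k^2 - 3*k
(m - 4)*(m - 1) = m^2 - 5*m + 4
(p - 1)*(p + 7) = p^2 + 6*p - 7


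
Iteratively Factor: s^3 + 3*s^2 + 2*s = (s + 2)*(s^2 + s) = (s + 1)*(s + 2)*(s)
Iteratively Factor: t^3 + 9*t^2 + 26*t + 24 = (t + 2)*(t^2 + 7*t + 12) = (t + 2)*(t + 3)*(t + 4)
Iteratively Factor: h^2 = (h)*(h)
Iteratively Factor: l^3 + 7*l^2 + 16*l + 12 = (l + 3)*(l^2 + 4*l + 4) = (l + 2)*(l + 3)*(l + 2)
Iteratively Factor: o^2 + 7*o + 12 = (o + 3)*(o + 4)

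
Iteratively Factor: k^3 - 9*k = (k - 3)*(k^2 + 3*k) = (k - 3)*(k + 3)*(k)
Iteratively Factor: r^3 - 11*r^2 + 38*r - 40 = (r - 5)*(r^2 - 6*r + 8) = (r - 5)*(r - 2)*(r - 4)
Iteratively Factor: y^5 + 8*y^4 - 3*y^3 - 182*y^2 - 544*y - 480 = (y - 5)*(y^4 + 13*y^3 + 62*y^2 + 128*y + 96) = (y - 5)*(y + 4)*(y^3 + 9*y^2 + 26*y + 24) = (y - 5)*(y + 2)*(y + 4)*(y^2 + 7*y + 12) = (y - 5)*(y + 2)*(y + 4)^2*(y + 3)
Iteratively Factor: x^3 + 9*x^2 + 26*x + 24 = (x + 4)*(x^2 + 5*x + 6) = (x + 2)*(x + 4)*(x + 3)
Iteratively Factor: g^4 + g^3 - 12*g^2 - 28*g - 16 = (g + 2)*(g^3 - g^2 - 10*g - 8) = (g - 4)*(g + 2)*(g^2 + 3*g + 2) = (g - 4)*(g + 1)*(g + 2)*(g + 2)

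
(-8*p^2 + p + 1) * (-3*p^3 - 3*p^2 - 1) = 24*p^5 + 21*p^4 - 6*p^3 + 5*p^2 - p - 1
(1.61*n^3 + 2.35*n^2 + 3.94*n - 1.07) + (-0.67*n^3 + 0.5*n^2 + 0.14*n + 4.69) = 0.94*n^3 + 2.85*n^2 + 4.08*n + 3.62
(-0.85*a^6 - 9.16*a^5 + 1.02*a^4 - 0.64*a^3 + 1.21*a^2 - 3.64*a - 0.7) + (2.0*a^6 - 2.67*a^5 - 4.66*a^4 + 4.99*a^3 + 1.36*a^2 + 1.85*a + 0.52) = 1.15*a^6 - 11.83*a^5 - 3.64*a^4 + 4.35*a^3 + 2.57*a^2 - 1.79*a - 0.18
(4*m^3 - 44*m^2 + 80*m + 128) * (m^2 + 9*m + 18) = 4*m^5 - 8*m^4 - 244*m^3 + 56*m^2 + 2592*m + 2304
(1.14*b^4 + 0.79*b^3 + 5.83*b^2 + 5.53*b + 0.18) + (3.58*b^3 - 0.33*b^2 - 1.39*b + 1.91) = 1.14*b^4 + 4.37*b^3 + 5.5*b^2 + 4.14*b + 2.09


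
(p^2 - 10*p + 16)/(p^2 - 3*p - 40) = (p - 2)/(p + 5)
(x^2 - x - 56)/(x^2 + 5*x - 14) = (x - 8)/(x - 2)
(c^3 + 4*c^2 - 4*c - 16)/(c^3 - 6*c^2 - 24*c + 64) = (c + 2)/(c - 8)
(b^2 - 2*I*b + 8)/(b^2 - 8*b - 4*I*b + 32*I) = (b + 2*I)/(b - 8)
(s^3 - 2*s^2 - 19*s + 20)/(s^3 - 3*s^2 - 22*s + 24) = (s - 5)/(s - 6)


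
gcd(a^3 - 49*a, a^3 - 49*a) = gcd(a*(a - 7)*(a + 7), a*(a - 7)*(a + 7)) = a^3 - 49*a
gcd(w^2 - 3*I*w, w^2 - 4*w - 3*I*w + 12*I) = w - 3*I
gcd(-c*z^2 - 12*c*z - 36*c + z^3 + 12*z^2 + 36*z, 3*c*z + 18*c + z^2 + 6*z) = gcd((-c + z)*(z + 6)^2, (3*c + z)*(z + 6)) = z + 6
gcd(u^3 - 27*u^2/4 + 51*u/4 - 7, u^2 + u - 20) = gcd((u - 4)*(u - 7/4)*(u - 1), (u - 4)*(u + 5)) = u - 4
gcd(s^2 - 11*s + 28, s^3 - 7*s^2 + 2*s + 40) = s - 4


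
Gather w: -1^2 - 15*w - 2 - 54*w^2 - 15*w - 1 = -54*w^2 - 30*w - 4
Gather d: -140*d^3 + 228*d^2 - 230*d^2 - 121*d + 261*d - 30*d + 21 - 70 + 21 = -140*d^3 - 2*d^2 + 110*d - 28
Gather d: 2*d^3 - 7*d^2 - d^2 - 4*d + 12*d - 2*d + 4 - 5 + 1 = 2*d^3 - 8*d^2 + 6*d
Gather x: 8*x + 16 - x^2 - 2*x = -x^2 + 6*x + 16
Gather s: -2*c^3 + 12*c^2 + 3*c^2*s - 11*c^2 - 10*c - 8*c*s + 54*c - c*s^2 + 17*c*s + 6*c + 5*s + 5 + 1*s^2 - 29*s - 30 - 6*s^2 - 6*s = -2*c^3 + c^2 + 50*c + s^2*(-c - 5) + s*(3*c^2 + 9*c - 30) - 25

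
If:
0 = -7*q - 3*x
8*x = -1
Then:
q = 3/56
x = -1/8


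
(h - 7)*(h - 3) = h^2 - 10*h + 21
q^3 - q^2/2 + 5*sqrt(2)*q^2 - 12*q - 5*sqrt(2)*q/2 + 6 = (q - 1/2)*(q - sqrt(2))*(q + 6*sqrt(2))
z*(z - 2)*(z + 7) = z^3 + 5*z^2 - 14*z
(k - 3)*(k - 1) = k^2 - 4*k + 3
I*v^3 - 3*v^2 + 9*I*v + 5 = (v - I)*(v + 5*I)*(I*v + 1)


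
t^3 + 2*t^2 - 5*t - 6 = (t - 2)*(t + 1)*(t + 3)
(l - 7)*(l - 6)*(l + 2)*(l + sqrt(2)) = l^4 - 11*l^3 + sqrt(2)*l^3 - 11*sqrt(2)*l^2 + 16*l^2 + 16*sqrt(2)*l + 84*l + 84*sqrt(2)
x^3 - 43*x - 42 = (x - 7)*(x + 1)*(x + 6)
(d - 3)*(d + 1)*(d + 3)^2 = d^4 + 4*d^3 - 6*d^2 - 36*d - 27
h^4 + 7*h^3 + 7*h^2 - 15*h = h*(h - 1)*(h + 3)*(h + 5)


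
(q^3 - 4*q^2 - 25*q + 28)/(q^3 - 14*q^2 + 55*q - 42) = (q + 4)/(q - 6)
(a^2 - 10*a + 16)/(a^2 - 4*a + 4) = (a - 8)/(a - 2)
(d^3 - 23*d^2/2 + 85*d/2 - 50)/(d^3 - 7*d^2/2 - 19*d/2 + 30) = (d - 5)/(d + 3)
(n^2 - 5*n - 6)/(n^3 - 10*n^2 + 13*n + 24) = (n - 6)/(n^2 - 11*n + 24)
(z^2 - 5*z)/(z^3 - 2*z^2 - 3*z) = (5 - z)/(-z^2 + 2*z + 3)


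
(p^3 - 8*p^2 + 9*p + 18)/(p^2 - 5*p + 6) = (p^2 - 5*p - 6)/(p - 2)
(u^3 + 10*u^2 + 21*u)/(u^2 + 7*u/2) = 2*(u^2 + 10*u + 21)/(2*u + 7)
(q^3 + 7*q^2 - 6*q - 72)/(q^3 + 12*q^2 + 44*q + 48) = (q - 3)/(q + 2)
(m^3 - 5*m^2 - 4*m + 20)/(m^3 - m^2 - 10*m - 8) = (m^2 - 7*m + 10)/(m^2 - 3*m - 4)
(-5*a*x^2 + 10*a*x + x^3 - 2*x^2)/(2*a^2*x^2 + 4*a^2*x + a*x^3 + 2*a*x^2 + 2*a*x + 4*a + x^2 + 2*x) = x*(-5*a*x + 10*a + x^2 - 2*x)/(2*a^2*x^2 + 4*a^2*x + a*x^3 + 2*a*x^2 + 2*a*x + 4*a + x^2 + 2*x)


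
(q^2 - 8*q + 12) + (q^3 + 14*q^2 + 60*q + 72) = q^3 + 15*q^2 + 52*q + 84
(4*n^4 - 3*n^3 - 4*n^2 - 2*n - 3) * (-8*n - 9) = -32*n^5 - 12*n^4 + 59*n^3 + 52*n^2 + 42*n + 27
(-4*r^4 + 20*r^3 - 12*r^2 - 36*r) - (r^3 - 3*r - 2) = -4*r^4 + 19*r^3 - 12*r^2 - 33*r + 2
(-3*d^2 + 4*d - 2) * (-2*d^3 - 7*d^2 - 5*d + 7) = 6*d^5 + 13*d^4 - 9*d^3 - 27*d^2 + 38*d - 14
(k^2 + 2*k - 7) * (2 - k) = -k^3 + 11*k - 14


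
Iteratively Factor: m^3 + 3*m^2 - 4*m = (m)*(m^2 + 3*m - 4) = m*(m + 4)*(m - 1)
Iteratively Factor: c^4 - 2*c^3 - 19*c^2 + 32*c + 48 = (c + 4)*(c^3 - 6*c^2 + 5*c + 12) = (c - 4)*(c + 4)*(c^2 - 2*c - 3) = (c - 4)*(c + 1)*(c + 4)*(c - 3)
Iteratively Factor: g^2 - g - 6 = (g - 3)*(g + 2)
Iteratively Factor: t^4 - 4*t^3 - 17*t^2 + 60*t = (t - 3)*(t^3 - t^2 - 20*t) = (t - 5)*(t - 3)*(t^2 + 4*t) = (t - 5)*(t - 3)*(t + 4)*(t)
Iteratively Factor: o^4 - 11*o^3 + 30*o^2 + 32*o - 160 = (o - 5)*(o^3 - 6*o^2 + 32) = (o - 5)*(o - 4)*(o^2 - 2*o - 8) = (o - 5)*(o - 4)^2*(o + 2)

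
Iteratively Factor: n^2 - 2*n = (n - 2)*(n)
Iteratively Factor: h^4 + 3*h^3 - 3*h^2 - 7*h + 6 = (h - 1)*(h^3 + 4*h^2 + h - 6) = (h - 1)^2*(h^2 + 5*h + 6) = (h - 1)^2*(h + 3)*(h + 2)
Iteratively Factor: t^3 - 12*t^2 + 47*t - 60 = (t - 5)*(t^2 - 7*t + 12) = (t - 5)*(t - 4)*(t - 3)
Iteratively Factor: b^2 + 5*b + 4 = (b + 1)*(b + 4)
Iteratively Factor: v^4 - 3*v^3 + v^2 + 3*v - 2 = (v - 1)*(v^3 - 2*v^2 - v + 2) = (v - 1)^2*(v^2 - v - 2) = (v - 2)*(v - 1)^2*(v + 1)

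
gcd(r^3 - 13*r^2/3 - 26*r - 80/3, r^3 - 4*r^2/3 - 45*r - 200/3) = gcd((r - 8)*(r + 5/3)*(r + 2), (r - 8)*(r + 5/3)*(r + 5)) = r^2 - 19*r/3 - 40/3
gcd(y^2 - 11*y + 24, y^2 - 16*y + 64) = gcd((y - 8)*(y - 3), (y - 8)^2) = y - 8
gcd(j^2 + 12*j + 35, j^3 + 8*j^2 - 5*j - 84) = j + 7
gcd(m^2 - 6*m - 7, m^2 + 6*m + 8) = 1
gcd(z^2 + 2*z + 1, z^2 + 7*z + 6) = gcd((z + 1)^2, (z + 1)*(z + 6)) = z + 1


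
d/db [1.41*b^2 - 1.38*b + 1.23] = 2.82*b - 1.38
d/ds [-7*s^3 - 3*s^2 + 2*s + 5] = -21*s^2 - 6*s + 2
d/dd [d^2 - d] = 2*d - 1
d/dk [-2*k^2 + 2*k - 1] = 2 - 4*k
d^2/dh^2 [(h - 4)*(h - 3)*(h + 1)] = 6*h - 12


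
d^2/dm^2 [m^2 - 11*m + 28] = 2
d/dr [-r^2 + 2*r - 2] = 2 - 2*r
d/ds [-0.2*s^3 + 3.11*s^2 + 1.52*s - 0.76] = -0.6*s^2 + 6.22*s + 1.52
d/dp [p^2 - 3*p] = 2*p - 3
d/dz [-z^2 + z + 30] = 1 - 2*z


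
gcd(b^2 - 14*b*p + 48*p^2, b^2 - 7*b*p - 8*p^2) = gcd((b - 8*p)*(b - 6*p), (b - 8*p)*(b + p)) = -b + 8*p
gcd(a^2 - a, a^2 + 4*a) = a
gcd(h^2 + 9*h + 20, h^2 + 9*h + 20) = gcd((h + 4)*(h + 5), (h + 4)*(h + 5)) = h^2 + 9*h + 20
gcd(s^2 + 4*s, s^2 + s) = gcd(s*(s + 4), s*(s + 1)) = s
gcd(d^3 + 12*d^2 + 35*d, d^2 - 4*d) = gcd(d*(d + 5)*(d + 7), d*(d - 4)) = d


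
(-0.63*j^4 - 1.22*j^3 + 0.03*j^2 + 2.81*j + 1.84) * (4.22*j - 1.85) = -2.6586*j^5 - 3.9829*j^4 + 2.3836*j^3 + 11.8027*j^2 + 2.5663*j - 3.404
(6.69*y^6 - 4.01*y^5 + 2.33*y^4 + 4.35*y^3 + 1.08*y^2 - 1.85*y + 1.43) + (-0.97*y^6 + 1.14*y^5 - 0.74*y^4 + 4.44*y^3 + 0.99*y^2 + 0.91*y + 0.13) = 5.72*y^6 - 2.87*y^5 + 1.59*y^4 + 8.79*y^3 + 2.07*y^2 - 0.94*y + 1.56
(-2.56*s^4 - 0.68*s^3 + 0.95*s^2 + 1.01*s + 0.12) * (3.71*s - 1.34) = -9.4976*s^5 + 0.9076*s^4 + 4.4357*s^3 + 2.4741*s^2 - 0.9082*s - 0.1608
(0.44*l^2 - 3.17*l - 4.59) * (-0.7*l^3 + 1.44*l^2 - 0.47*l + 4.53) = -0.308*l^5 + 2.8526*l^4 - 1.5586*l^3 - 3.1265*l^2 - 12.2028*l - 20.7927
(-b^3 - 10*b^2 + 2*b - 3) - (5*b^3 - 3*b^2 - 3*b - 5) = -6*b^3 - 7*b^2 + 5*b + 2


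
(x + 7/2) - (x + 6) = -5/2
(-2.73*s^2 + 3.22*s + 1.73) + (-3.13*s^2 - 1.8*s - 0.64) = -5.86*s^2 + 1.42*s + 1.09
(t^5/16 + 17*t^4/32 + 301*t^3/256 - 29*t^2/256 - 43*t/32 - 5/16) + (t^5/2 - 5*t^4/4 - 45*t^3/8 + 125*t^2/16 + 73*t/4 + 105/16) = 9*t^5/16 - 23*t^4/32 - 1139*t^3/256 + 1971*t^2/256 + 541*t/32 + 25/4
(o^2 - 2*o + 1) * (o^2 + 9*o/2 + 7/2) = o^4 + 5*o^3/2 - 9*o^2/2 - 5*o/2 + 7/2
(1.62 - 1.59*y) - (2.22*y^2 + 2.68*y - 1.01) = -2.22*y^2 - 4.27*y + 2.63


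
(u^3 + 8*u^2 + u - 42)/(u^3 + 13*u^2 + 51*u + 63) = (u - 2)/(u + 3)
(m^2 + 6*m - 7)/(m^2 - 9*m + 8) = (m + 7)/(m - 8)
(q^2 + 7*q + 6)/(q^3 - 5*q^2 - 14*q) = (q^2 + 7*q + 6)/(q*(q^2 - 5*q - 14))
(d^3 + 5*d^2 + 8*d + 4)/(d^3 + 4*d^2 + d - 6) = (d^2 + 3*d + 2)/(d^2 + 2*d - 3)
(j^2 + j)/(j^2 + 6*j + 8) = j*(j + 1)/(j^2 + 6*j + 8)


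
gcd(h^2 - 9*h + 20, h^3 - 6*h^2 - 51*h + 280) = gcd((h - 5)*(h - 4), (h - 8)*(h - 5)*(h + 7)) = h - 5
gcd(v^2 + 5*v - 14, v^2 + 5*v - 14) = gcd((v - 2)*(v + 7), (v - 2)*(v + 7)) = v^2 + 5*v - 14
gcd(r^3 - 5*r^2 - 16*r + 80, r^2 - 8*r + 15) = r - 5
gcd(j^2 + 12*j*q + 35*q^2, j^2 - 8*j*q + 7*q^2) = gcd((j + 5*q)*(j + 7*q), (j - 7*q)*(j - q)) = 1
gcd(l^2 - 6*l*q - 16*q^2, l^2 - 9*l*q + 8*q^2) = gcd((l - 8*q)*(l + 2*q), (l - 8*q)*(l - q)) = -l + 8*q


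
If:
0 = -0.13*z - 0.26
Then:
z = -2.00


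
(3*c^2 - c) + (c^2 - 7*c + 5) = 4*c^2 - 8*c + 5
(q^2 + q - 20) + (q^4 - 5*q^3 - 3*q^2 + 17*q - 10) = q^4 - 5*q^3 - 2*q^2 + 18*q - 30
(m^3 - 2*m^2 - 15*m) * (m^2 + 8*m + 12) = m^5 + 6*m^4 - 19*m^3 - 144*m^2 - 180*m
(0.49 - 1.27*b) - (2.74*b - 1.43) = 1.92 - 4.01*b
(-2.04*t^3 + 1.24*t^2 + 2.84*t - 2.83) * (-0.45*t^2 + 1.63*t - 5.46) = 0.918*t^5 - 3.8832*t^4 + 11.8816*t^3 - 0.8677*t^2 - 20.1193*t + 15.4518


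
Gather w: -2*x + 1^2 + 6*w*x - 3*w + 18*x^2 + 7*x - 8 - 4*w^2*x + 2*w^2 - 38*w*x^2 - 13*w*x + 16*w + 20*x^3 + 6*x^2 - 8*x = w^2*(2 - 4*x) + w*(-38*x^2 - 7*x + 13) + 20*x^3 + 24*x^2 - 3*x - 7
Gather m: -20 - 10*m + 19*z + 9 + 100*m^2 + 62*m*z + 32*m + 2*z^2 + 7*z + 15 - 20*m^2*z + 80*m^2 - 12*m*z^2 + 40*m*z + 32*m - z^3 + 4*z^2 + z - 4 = m^2*(180 - 20*z) + m*(-12*z^2 + 102*z + 54) - z^3 + 6*z^2 + 27*z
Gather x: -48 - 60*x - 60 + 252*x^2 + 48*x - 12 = 252*x^2 - 12*x - 120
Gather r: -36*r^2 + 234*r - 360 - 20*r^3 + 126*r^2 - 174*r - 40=-20*r^3 + 90*r^2 + 60*r - 400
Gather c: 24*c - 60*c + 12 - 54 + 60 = 18 - 36*c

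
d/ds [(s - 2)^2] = 2*s - 4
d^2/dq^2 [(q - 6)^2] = 2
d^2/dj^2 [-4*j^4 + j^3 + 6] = 6*j*(1 - 8*j)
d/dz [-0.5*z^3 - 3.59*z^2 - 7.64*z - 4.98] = -1.5*z^2 - 7.18*z - 7.64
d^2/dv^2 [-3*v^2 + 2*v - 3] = -6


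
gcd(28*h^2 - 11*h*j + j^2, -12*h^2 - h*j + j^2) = 4*h - j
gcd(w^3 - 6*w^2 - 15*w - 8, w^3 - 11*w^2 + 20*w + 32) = w^2 - 7*w - 8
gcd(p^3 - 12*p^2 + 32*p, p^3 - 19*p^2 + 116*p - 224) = p^2 - 12*p + 32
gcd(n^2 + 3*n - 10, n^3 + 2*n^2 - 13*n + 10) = n^2 + 3*n - 10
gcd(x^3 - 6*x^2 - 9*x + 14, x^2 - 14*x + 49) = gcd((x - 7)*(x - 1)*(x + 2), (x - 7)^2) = x - 7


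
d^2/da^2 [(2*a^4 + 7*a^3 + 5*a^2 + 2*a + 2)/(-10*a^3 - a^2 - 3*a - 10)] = 12*(-62*a^6 + 102*a^5 + 546*a^4 + 490*a^3 - 111*a^2 - 243*a - 73)/(1000*a^9 + 300*a^8 + 930*a^7 + 3181*a^6 + 879*a^5 + 1857*a^4 + 3207*a^3 + 570*a^2 + 900*a + 1000)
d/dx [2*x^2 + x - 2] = 4*x + 1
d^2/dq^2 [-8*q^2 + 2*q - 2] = -16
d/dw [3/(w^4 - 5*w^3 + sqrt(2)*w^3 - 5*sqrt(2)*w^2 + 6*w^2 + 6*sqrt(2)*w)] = 3*(-4*w^3 - 3*sqrt(2)*w^2 + 15*w^2 - 12*w + 10*sqrt(2)*w - 6*sqrt(2))/(w^2*(w^3 - 5*w^2 + sqrt(2)*w^2 - 5*sqrt(2)*w + 6*w + 6*sqrt(2))^2)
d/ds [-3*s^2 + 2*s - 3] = 2 - 6*s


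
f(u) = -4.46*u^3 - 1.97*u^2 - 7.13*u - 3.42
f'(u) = -13.38*u^2 - 3.94*u - 7.13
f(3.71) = -284.74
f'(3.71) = -205.91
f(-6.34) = 1099.19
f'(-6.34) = -519.97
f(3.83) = -310.20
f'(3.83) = -218.49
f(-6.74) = 1320.72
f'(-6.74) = -588.40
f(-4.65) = 435.57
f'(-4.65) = -278.12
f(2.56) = -109.41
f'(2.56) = -104.90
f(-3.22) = 148.02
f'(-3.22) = -133.17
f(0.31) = -5.95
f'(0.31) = -9.64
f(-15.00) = 14712.78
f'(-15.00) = -2958.53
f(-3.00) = 120.66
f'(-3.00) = -115.73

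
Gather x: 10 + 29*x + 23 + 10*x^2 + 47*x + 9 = 10*x^2 + 76*x + 42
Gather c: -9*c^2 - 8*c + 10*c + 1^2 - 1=-9*c^2 + 2*c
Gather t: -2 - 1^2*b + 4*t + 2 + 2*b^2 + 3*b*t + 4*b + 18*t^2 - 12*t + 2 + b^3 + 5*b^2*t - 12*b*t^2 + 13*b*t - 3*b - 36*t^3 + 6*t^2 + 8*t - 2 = b^3 + 2*b^2 - 36*t^3 + t^2*(24 - 12*b) + t*(5*b^2 + 16*b)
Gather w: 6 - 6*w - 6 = -6*w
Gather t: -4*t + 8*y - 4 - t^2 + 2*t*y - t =-t^2 + t*(2*y - 5) + 8*y - 4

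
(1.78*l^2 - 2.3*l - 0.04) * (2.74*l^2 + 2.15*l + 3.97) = 4.8772*l^4 - 2.475*l^3 + 2.012*l^2 - 9.217*l - 0.1588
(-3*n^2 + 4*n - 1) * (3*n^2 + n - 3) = -9*n^4 + 9*n^3 + 10*n^2 - 13*n + 3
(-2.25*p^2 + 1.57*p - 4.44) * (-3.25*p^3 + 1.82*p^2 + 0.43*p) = 7.3125*p^5 - 9.1975*p^4 + 16.3199*p^3 - 7.4057*p^2 - 1.9092*p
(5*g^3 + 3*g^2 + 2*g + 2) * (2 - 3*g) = -15*g^4 + g^3 - 2*g + 4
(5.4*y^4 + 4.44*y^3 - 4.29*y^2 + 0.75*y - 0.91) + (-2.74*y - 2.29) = 5.4*y^4 + 4.44*y^3 - 4.29*y^2 - 1.99*y - 3.2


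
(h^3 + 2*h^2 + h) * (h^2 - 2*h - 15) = h^5 - 18*h^3 - 32*h^2 - 15*h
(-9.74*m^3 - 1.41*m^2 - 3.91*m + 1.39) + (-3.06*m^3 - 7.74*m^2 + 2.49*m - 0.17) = -12.8*m^3 - 9.15*m^2 - 1.42*m + 1.22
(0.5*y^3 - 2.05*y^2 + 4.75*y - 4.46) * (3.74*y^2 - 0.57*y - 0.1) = 1.87*y^5 - 7.952*y^4 + 18.8835*y^3 - 19.1829*y^2 + 2.0672*y + 0.446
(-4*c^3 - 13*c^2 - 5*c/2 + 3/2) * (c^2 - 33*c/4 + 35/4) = -4*c^5 + 20*c^4 + 279*c^3/4 - 733*c^2/8 - 137*c/4 + 105/8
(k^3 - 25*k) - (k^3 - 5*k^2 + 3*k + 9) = 5*k^2 - 28*k - 9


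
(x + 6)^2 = x^2 + 12*x + 36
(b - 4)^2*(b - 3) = b^3 - 11*b^2 + 40*b - 48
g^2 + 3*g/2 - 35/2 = (g - 7/2)*(g + 5)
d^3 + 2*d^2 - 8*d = d*(d - 2)*(d + 4)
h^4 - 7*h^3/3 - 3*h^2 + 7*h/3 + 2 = (h - 3)*(h - 1)*(h + 2/3)*(h + 1)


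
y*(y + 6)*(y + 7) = y^3 + 13*y^2 + 42*y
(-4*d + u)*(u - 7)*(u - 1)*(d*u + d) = -4*d^2*u^3 + 28*d^2*u^2 + 4*d^2*u - 28*d^2 + d*u^4 - 7*d*u^3 - d*u^2 + 7*d*u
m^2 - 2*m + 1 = (m - 1)^2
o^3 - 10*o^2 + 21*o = o*(o - 7)*(o - 3)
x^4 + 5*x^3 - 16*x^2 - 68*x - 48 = (x - 4)*(x + 1)*(x + 2)*(x + 6)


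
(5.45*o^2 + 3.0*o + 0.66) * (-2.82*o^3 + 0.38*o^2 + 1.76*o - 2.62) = -15.369*o^5 - 6.389*o^4 + 8.8708*o^3 - 8.7482*o^2 - 6.6984*o - 1.7292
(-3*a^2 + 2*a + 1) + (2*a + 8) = -3*a^2 + 4*a + 9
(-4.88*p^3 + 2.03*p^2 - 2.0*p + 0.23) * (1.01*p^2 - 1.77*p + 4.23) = -4.9288*p^5 + 10.6879*p^4 - 26.2555*p^3 + 12.3592*p^2 - 8.8671*p + 0.9729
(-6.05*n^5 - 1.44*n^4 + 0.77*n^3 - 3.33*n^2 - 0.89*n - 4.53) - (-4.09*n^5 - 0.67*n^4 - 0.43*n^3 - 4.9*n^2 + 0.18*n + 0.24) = -1.96*n^5 - 0.77*n^4 + 1.2*n^3 + 1.57*n^2 - 1.07*n - 4.77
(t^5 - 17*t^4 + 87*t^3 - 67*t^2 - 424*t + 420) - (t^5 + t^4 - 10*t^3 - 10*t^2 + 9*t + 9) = -18*t^4 + 97*t^3 - 57*t^2 - 433*t + 411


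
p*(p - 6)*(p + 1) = p^3 - 5*p^2 - 6*p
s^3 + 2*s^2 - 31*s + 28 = (s - 4)*(s - 1)*(s + 7)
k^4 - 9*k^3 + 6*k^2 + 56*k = k*(k - 7)*(k - 4)*(k + 2)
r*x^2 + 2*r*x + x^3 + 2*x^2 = x*(r + x)*(x + 2)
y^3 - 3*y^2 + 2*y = y*(y - 2)*(y - 1)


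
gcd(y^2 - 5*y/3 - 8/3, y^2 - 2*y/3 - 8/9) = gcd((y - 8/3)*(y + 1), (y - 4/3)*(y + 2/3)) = 1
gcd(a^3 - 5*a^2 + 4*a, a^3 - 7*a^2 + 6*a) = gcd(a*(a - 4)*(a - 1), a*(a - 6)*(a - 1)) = a^2 - a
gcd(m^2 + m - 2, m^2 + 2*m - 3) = m - 1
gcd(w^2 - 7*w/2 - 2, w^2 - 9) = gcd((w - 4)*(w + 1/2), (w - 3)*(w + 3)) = 1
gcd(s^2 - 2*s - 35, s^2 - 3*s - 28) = s - 7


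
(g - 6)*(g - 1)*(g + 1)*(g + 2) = g^4 - 4*g^3 - 13*g^2 + 4*g + 12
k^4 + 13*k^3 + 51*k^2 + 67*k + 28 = (k + 1)^2*(k + 4)*(k + 7)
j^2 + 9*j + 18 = (j + 3)*(j + 6)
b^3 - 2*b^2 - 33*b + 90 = (b - 5)*(b - 3)*(b + 6)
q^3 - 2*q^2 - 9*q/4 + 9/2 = (q - 2)*(q - 3/2)*(q + 3/2)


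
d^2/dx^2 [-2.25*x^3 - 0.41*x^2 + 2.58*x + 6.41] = -13.5*x - 0.82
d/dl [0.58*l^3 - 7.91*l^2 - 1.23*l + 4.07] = 1.74*l^2 - 15.82*l - 1.23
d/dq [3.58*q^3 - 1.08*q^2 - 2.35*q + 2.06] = 10.74*q^2 - 2.16*q - 2.35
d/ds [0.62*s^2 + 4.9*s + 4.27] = 1.24*s + 4.9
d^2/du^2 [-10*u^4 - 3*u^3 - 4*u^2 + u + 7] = -120*u^2 - 18*u - 8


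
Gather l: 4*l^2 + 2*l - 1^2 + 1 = 4*l^2 + 2*l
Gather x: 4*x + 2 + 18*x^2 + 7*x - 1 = 18*x^2 + 11*x + 1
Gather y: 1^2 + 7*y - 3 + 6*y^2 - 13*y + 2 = 6*y^2 - 6*y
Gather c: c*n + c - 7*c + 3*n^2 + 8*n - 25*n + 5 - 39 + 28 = c*(n - 6) + 3*n^2 - 17*n - 6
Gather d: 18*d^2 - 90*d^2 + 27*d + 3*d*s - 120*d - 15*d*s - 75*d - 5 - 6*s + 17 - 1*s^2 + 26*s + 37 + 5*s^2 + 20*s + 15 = -72*d^2 + d*(-12*s - 168) + 4*s^2 + 40*s + 64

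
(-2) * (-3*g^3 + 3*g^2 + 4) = 6*g^3 - 6*g^2 - 8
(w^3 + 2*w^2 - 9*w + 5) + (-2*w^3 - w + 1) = -w^3 + 2*w^2 - 10*w + 6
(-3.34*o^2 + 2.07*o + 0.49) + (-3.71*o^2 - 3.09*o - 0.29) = -7.05*o^2 - 1.02*o + 0.2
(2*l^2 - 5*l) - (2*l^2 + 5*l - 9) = 9 - 10*l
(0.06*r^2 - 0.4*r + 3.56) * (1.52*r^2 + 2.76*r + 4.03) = 0.0912*r^4 - 0.4424*r^3 + 4.549*r^2 + 8.2136*r + 14.3468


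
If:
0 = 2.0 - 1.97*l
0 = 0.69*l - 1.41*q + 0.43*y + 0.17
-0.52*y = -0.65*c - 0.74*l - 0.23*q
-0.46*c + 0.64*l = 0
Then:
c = 1.41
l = 1.02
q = 1.85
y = 4.03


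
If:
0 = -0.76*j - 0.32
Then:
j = -0.42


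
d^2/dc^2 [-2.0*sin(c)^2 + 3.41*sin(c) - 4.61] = -3.41*sin(c) - 4.0*cos(2*c)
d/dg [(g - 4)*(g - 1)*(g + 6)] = 3*g^2 + 2*g - 26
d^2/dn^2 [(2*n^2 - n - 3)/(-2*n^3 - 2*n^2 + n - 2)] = 2*(-8*n^6 + 12*n^5 + 72*n^4 + 154*n^3 + 18*n^2 - 66*n - 15)/(8*n^9 + 24*n^8 + 12*n^7 + 8*n^6 + 42*n^5 + 6*n^4 - n^3 + 30*n^2 - 12*n + 8)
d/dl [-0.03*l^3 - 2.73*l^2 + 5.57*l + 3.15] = -0.09*l^2 - 5.46*l + 5.57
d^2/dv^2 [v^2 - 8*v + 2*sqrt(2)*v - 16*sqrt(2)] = 2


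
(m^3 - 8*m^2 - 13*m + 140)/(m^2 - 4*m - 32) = (m^2 - 12*m + 35)/(m - 8)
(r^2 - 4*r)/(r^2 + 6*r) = (r - 4)/(r + 6)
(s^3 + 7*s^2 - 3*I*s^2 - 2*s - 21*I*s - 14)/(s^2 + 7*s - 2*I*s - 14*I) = s - I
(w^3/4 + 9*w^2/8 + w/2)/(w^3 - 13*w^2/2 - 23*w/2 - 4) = w*(w + 4)/(4*(w^2 - 7*w - 8))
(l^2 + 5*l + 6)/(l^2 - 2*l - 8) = (l + 3)/(l - 4)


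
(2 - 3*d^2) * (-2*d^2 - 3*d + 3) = 6*d^4 + 9*d^3 - 13*d^2 - 6*d + 6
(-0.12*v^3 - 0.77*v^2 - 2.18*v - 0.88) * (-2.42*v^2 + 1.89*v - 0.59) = 0.2904*v^5 + 1.6366*v^4 + 3.8911*v^3 - 1.5363*v^2 - 0.377*v + 0.5192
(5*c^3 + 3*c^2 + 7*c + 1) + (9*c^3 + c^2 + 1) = 14*c^3 + 4*c^2 + 7*c + 2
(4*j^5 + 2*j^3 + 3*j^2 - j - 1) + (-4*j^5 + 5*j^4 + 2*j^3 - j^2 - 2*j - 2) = 5*j^4 + 4*j^3 + 2*j^2 - 3*j - 3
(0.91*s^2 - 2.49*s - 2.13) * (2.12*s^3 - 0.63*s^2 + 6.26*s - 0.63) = 1.9292*s^5 - 5.8521*s^4 + 2.7497*s^3 - 14.8188*s^2 - 11.7651*s + 1.3419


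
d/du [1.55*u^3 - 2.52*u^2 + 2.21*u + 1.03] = 4.65*u^2 - 5.04*u + 2.21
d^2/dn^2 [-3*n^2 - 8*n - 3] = -6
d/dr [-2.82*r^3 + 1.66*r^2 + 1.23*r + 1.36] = -8.46*r^2 + 3.32*r + 1.23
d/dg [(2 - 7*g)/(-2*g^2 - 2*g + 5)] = (-14*g^2 + 8*g - 31)/(4*g^4 + 8*g^3 - 16*g^2 - 20*g + 25)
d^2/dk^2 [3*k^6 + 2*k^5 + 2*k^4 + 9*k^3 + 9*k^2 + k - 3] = 90*k^4 + 40*k^3 + 24*k^2 + 54*k + 18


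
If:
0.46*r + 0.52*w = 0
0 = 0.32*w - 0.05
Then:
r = -0.18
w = 0.16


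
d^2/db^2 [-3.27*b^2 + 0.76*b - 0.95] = -6.54000000000000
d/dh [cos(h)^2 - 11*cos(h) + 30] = (11 - 2*cos(h))*sin(h)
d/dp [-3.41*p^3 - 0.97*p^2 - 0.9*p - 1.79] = -10.23*p^2 - 1.94*p - 0.9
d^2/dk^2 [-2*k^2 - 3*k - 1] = -4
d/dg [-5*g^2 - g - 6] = -10*g - 1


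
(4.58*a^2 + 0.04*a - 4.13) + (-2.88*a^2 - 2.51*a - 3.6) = 1.7*a^2 - 2.47*a - 7.73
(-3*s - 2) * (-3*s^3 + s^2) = 9*s^4 + 3*s^3 - 2*s^2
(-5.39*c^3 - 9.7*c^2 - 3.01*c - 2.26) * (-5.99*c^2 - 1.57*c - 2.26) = 32.2861*c^5 + 66.5653*c^4 + 45.4403*c^3 + 40.1851*c^2 + 10.3508*c + 5.1076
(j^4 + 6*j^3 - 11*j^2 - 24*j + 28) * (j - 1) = j^5 + 5*j^4 - 17*j^3 - 13*j^2 + 52*j - 28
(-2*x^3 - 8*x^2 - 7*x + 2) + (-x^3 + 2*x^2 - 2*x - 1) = -3*x^3 - 6*x^2 - 9*x + 1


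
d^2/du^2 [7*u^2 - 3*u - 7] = 14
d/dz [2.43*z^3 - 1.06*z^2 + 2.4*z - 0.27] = 7.29*z^2 - 2.12*z + 2.4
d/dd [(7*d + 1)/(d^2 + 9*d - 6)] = (7*d^2 + 63*d - (2*d + 9)*(7*d + 1) - 42)/(d^2 + 9*d - 6)^2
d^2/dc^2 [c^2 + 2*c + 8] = 2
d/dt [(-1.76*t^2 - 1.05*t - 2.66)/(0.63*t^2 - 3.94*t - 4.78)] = (7.5959*t^2 + 20.1772*t - 5.4614)/(0.3969*t^4 - 4.9644*t^3 + 9.5008*t^2 + 37.6664*t + 22.8484)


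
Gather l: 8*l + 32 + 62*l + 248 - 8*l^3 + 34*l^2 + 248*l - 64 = -8*l^3 + 34*l^2 + 318*l + 216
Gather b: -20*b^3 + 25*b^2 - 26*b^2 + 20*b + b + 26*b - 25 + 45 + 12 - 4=-20*b^3 - b^2 + 47*b + 28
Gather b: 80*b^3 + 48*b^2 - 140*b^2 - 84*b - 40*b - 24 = 80*b^3 - 92*b^2 - 124*b - 24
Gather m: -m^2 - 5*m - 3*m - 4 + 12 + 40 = -m^2 - 8*m + 48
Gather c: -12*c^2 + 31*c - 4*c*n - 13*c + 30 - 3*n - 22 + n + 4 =-12*c^2 + c*(18 - 4*n) - 2*n + 12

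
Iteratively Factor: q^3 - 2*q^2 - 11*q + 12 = (q - 1)*(q^2 - q - 12) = (q - 4)*(q - 1)*(q + 3)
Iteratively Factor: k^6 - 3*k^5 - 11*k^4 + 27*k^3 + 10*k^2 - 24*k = (k - 1)*(k^5 - 2*k^4 - 13*k^3 + 14*k^2 + 24*k) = (k - 1)*(k + 3)*(k^4 - 5*k^3 + 2*k^2 + 8*k) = k*(k - 1)*(k + 3)*(k^3 - 5*k^2 + 2*k + 8) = k*(k - 2)*(k - 1)*(k + 3)*(k^2 - 3*k - 4) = k*(k - 2)*(k - 1)*(k + 1)*(k + 3)*(k - 4)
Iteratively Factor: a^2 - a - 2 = (a - 2)*(a + 1)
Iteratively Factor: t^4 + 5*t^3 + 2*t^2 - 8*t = (t + 4)*(t^3 + t^2 - 2*t) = (t - 1)*(t + 4)*(t^2 + 2*t) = t*(t - 1)*(t + 4)*(t + 2)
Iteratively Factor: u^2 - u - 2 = (u + 1)*(u - 2)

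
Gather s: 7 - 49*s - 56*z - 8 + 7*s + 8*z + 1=-42*s - 48*z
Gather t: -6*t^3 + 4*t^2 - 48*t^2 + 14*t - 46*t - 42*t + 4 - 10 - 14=-6*t^3 - 44*t^2 - 74*t - 20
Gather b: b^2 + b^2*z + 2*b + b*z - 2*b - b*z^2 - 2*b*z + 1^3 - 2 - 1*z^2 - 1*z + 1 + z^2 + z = b^2*(z + 1) + b*(-z^2 - z)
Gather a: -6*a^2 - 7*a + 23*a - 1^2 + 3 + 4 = -6*a^2 + 16*a + 6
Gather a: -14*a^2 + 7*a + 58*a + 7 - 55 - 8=-14*a^2 + 65*a - 56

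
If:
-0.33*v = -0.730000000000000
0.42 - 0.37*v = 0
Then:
No Solution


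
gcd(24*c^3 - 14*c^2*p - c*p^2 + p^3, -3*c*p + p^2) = -3*c + p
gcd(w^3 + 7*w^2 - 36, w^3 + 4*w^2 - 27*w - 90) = w^2 + 9*w + 18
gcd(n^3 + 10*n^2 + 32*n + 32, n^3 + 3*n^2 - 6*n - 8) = n + 4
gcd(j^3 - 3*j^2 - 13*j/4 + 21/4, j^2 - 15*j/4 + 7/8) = j - 7/2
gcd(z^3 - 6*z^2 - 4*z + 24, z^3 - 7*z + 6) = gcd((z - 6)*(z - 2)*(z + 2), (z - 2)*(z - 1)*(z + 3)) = z - 2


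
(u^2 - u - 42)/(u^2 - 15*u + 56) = (u + 6)/(u - 8)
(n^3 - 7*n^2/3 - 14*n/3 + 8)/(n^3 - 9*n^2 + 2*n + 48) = (n - 4/3)/(n - 8)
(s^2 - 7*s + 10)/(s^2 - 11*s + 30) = (s - 2)/(s - 6)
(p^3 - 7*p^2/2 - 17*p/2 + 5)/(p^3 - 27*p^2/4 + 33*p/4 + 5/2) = 2*(2*p^2 + 3*p - 2)/(4*p^2 - 7*p - 2)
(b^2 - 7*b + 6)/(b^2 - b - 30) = (b - 1)/(b + 5)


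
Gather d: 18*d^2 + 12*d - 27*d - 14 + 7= 18*d^2 - 15*d - 7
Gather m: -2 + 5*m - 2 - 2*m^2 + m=-2*m^2 + 6*m - 4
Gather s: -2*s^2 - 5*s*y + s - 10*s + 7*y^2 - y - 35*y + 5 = -2*s^2 + s*(-5*y - 9) + 7*y^2 - 36*y + 5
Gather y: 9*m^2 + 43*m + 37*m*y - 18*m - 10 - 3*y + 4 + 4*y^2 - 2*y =9*m^2 + 25*m + 4*y^2 + y*(37*m - 5) - 6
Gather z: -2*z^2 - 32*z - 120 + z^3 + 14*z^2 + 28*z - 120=z^3 + 12*z^2 - 4*z - 240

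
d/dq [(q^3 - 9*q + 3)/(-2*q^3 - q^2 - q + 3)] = (-q^4 - 38*q^3 + 18*q^2 + 6*q - 24)/(4*q^6 + 4*q^5 + 5*q^4 - 10*q^3 - 5*q^2 - 6*q + 9)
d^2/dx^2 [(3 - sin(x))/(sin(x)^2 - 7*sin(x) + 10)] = (sin(x)^5 - 5*sin(x)^4 + sin(x)^3 + 61*sin(x)^2 - 176*sin(x) + 94)/(sin(x)^2 - 7*sin(x) + 10)^3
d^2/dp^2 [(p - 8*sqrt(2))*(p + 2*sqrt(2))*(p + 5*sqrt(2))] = 6*p - 2*sqrt(2)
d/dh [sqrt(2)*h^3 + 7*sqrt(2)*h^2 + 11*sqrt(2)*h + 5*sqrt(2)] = sqrt(2)*(3*h^2 + 14*h + 11)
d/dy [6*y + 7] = 6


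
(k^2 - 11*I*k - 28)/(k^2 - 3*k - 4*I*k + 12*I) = (k - 7*I)/(k - 3)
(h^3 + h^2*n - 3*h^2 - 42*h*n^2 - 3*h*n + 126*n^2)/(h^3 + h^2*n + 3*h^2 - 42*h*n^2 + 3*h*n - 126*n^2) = (h - 3)/(h + 3)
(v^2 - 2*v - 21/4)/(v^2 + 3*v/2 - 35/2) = (v + 3/2)/(v + 5)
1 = 1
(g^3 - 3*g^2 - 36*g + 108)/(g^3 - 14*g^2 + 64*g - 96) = (g^2 + 3*g - 18)/(g^2 - 8*g + 16)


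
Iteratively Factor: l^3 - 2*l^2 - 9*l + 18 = (l - 3)*(l^2 + l - 6) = (l - 3)*(l - 2)*(l + 3)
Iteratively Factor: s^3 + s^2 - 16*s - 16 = (s - 4)*(s^2 + 5*s + 4) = (s - 4)*(s + 1)*(s + 4)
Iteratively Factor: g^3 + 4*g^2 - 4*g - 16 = (g - 2)*(g^2 + 6*g + 8) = (g - 2)*(g + 2)*(g + 4)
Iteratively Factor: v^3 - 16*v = (v)*(v^2 - 16) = v*(v + 4)*(v - 4)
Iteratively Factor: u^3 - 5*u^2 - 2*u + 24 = (u - 3)*(u^2 - 2*u - 8) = (u - 3)*(u + 2)*(u - 4)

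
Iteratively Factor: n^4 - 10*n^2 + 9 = (n - 1)*(n^3 + n^2 - 9*n - 9) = (n - 3)*(n - 1)*(n^2 + 4*n + 3) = (n - 3)*(n - 1)*(n + 3)*(n + 1)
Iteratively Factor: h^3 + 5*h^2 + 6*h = (h + 3)*(h^2 + 2*h) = h*(h + 3)*(h + 2)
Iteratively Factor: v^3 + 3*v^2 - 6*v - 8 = (v - 2)*(v^2 + 5*v + 4) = (v - 2)*(v + 4)*(v + 1)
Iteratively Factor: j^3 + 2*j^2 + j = (j + 1)*(j^2 + j) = (j + 1)^2*(j)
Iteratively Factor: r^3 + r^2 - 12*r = (r - 3)*(r^2 + 4*r) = (r - 3)*(r + 4)*(r)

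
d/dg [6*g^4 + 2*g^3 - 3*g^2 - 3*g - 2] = 24*g^3 + 6*g^2 - 6*g - 3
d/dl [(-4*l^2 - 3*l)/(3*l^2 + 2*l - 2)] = (l^2 + 16*l + 6)/(9*l^4 + 12*l^3 - 8*l^2 - 8*l + 4)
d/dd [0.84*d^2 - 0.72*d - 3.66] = 1.68*d - 0.72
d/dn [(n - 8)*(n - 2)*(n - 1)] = 3*n^2 - 22*n + 26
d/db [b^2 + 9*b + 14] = 2*b + 9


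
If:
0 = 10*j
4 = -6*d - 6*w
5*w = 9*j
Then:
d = -2/3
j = 0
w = 0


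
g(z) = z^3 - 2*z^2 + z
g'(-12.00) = 481.00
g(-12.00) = -2028.00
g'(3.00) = 16.00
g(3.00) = 12.00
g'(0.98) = -0.04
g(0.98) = 0.00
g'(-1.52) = 14.01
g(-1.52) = -9.65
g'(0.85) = -0.23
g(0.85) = 0.02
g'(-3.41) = 49.52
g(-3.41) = -66.32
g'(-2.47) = 29.18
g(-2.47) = -29.74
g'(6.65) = 107.07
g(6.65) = 212.28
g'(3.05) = 16.71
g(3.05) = 12.82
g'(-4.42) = 77.29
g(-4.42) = -129.84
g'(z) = 3*z^2 - 4*z + 1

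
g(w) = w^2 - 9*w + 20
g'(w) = 2*w - 9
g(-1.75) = 38.81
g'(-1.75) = -12.50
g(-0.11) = 21.00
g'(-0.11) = -9.22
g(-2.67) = 51.16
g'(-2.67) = -14.34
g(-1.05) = 30.55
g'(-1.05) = -11.10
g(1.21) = 10.57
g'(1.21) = -6.58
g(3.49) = 0.77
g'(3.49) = -2.02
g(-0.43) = 24.05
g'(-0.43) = -9.86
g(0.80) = 13.44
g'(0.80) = -7.40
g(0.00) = 20.00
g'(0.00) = -9.00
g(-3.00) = 56.00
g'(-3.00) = -15.00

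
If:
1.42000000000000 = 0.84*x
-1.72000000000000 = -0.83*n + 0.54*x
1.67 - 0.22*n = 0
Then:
No Solution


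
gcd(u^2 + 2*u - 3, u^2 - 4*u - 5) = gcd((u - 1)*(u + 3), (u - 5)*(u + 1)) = 1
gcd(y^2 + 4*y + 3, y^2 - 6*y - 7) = y + 1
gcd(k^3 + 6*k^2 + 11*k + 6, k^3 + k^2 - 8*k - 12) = k + 2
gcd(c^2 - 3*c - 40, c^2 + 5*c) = c + 5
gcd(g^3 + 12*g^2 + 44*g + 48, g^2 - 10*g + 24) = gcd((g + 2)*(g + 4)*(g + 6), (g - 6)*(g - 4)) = 1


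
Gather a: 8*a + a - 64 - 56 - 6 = 9*a - 126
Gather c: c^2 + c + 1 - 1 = c^2 + c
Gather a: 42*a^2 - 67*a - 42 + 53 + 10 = 42*a^2 - 67*a + 21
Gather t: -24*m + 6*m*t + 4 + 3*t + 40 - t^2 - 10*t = -24*m - t^2 + t*(6*m - 7) + 44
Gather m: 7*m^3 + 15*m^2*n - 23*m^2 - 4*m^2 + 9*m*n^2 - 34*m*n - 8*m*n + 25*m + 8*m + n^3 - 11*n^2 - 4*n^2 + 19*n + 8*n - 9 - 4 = 7*m^3 + m^2*(15*n - 27) + m*(9*n^2 - 42*n + 33) + n^3 - 15*n^2 + 27*n - 13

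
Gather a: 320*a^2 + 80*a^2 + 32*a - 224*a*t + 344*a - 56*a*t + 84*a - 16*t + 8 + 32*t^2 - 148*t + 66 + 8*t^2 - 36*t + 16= 400*a^2 + a*(460 - 280*t) + 40*t^2 - 200*t + 90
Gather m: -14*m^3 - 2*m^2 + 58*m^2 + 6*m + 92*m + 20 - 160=-14*m^3 + 56*m^2 + 98*m - 140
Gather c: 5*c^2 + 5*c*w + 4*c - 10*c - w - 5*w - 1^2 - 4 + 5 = 5*c^2 + c*(5*w - 6) - 6*w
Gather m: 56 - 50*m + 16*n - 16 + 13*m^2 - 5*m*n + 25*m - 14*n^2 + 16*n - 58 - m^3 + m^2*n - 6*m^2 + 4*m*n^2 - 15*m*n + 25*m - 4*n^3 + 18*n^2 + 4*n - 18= -m^3 + m^2*(n + 7) + m*(4*n^2 - 20*n) - 4*n^3 + 4*n^2 + 36*n - 36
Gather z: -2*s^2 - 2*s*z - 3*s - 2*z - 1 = -2*s^2 - 3*s + z*(-2*s - 2) - 1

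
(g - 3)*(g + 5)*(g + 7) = g^3 + 9*g^2 - g - 105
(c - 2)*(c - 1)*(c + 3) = c^3 - 7*c + 6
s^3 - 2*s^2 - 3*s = s*(s - 3)*(s + 1)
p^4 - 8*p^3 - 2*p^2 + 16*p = p*(p - 8)*(p - sqrt(2))*(p + sqrt(2))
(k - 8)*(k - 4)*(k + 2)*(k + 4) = k^4 - 6*k^3 - 32*k^2 + 96*k + 256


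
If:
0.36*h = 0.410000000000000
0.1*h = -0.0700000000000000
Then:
No Solution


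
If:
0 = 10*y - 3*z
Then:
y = 3*z/10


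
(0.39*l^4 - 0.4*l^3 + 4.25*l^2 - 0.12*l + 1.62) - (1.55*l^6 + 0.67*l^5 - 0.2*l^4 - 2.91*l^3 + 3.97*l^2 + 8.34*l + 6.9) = -1.55*l^6 - 0.67*l^5 + 0.59*l^4 + 2.51*l^3 + 0.28*l^2 - 8.46*l - 5.28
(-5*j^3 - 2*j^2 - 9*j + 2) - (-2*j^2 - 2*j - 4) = -5*j^3 - 7*j + 6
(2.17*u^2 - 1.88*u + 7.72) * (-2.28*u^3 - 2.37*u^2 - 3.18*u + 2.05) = -4.9476*u^5 - 0.8565*u^4 - 20.0466*u^3 - 7.8695*u^2 - 28.4036*u + 15.826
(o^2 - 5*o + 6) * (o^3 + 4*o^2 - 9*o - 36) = o^5 - o^4 - 23*o^3 + 33*o^2 + 126*o - 216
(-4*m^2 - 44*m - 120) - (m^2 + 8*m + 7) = -5*m^2 - 52*m - 127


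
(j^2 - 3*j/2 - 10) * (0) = 0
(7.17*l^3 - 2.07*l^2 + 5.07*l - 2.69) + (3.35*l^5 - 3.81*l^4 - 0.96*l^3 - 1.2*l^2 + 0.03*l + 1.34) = 3.35*l^5 - 3.81*l^4 + 6.21*l^3 - 3.27*l^2 + 5.1*l - 1.35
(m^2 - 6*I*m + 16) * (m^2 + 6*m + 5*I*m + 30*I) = m^4 + 6*m^3 - I*m^3 + 46*m^2 - 6*I*m^2 + 276*m + 80*I*m + 480*I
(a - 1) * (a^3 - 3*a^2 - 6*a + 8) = a^4 - 4*a^3 - 3*a^2 + 14*a - 8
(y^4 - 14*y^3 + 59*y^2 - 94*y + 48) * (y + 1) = y^5 - 13*y^4 + 45*y^3 - 35*y^2 - 46*y + 48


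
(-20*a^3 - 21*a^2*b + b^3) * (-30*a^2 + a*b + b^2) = 600*a^5 + 610*a^4*b - 41*a^3*b^2 - 51*a^2*b^3 + a*b^4 + b^5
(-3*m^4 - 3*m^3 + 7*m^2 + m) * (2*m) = -6*m^5 - 6*m^4 + 14*m^3 + 2*m^2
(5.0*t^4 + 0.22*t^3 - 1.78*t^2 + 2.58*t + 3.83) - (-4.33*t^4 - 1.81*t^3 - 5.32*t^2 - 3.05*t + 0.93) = 9.33*t^4 + 2.03*t^3 + 3.54*t^2 + 5.63*t + 2.9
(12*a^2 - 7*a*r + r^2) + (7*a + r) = 12*a^2 - 7*a*r + 7*a + r^2 + r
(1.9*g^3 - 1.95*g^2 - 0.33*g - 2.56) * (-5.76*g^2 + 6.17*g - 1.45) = -10.944*g^5 + 22.955*g^4 - 12.8857*g^3 + 15.537*g^2 - 15.3167*g + 3.712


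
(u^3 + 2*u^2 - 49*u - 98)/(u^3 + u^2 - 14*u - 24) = (u^2 - 49)/(u^2 - u - 12)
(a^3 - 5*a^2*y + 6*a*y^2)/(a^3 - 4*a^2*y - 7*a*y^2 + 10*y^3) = a*(a^2 - 5*a*y + 6*y^2)/(a^3 - 4*a^2*y - 7*a*y^2 + 10*y^3)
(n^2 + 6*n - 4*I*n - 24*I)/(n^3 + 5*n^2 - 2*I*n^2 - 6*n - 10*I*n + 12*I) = (n - 4*I)/(n^2 - n*(1 + 2*I) + 2*I)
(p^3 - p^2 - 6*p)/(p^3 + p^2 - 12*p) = (p + 2)/(p + 4)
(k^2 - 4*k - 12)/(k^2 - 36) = (k + 2)/(k + 6)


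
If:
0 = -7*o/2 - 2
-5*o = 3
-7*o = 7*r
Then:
No Solution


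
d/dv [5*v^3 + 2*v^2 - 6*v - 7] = 15*v^2 + 4*v - 6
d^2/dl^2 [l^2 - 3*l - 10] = 2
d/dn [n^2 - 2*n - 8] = 2*n - 2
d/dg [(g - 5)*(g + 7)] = 2*g + 2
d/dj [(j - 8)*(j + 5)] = 2*j - 3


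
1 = 1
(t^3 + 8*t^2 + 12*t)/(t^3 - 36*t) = (t + 2)/(t - 6)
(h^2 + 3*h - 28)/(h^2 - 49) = (h - 4)/(h - 7)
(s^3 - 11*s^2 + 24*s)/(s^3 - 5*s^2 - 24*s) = (s - 3)/(s + 3)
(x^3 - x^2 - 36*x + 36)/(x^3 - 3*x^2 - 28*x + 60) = (x^2 + 5*x - 6)/(x^2 + 3*x - 10)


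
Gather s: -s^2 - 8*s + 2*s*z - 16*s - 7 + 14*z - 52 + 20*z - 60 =-s^2 + s*(2*z - 24) + 34*z - 119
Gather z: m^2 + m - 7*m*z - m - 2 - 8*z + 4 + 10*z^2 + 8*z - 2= m^2 - 7*m*z + 10*z^2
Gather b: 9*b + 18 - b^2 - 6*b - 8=-b^2 + 3*b + 10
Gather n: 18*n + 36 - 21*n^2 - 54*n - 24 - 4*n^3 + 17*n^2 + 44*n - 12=-4*n^3 - 4*n^2 + 8*n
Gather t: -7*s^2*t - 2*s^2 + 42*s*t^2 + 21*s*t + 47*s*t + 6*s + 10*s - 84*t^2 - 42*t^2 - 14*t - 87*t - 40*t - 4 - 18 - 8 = -2*s^2 + 16*s + t^2*(42*s - 126) + t*(-7*s^2 + 68*s - 141) - 30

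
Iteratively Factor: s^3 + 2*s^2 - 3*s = (s)*(s^2 + 2*s - 3) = s*(s + 3)*(s - 1)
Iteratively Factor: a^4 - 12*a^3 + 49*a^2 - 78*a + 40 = (a - 5)*(a^3 - 7*a^2 + 14*a - 8) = (a - 5)*(a - 4)*(a^2 - 3*a + 2) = (a - 5)*(a - 4)*(a - 2)*(a - 1)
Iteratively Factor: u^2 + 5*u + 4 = (u + 4)*(u + 1)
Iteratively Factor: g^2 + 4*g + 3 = (g + 3)*(g + 1)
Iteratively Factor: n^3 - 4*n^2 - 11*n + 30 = (n - 2)*(n^2 - 2*n - 15) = (n - 5)*(n - 2)*(n + 3)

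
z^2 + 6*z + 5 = (z + 1)*(z + 5)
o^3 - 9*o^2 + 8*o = o*(o - 8)*(o - 1)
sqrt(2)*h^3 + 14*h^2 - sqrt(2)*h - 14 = (h - 1)*(h + 7*sqrt(2))*(sqrt(2)*h + sqrt(2))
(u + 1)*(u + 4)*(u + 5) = u^3 + 10*u^2 + 29*u + 20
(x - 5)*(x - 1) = x^2 - 6*x + 5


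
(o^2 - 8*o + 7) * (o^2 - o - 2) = o^4 - 9*o^3 + 13*o^2 + 9*o - 14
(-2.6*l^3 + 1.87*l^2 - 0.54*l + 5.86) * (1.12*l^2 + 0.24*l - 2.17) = -2.912*l^5 + 1.4704*l^4 + 5.486*l^3 + 2.3757*l^2 + 2.5782*l - 12.7162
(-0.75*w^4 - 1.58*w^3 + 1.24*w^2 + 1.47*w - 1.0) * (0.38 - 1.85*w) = 1.3875*w^5 + 2.638*w^4 - 2.8944*w^3 - 2.2483*w^2 + 2.4086*w - 0.38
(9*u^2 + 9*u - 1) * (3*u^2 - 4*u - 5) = 27*u^4 - 9*u^3 - 84*u^2 - 41*u + 5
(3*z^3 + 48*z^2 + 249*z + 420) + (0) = 3*z^3 + 48*z^2 + 249*z + 420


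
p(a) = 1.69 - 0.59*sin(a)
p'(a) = -0.59*cos(a)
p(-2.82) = 1.88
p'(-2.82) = 0.56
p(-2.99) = 1.78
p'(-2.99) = 0.58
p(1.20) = 1.14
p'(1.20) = -0.21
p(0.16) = 1.60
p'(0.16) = -0.58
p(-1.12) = 2.22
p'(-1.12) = -0.26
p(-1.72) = 2.27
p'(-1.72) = 0.09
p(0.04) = 1.67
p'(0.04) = -0.59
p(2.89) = 1.54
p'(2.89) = 0.57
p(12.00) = 2.01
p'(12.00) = -0.50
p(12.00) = 2.01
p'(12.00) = -0.50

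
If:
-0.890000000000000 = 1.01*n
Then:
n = -0.88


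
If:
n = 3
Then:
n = 3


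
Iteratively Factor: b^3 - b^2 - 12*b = (b + 3)*(b^2 - 4*b) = b*(b + 3)*(b - 4)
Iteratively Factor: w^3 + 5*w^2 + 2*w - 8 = (w + 4)*(w^2 + w - 2) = (w - 1)*(w + 4)*(w + 2)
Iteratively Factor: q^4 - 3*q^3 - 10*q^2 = (q + 2)*(q^3 - 5*q^2) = q*(q + 2)*(q^2 - 5*q) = q*(q - 5)*(q + 2)*(q)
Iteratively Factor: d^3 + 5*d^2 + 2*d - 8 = (d + 4)*(d^2 + d - 2) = (d - 1)*(d + 4)*(d + 2)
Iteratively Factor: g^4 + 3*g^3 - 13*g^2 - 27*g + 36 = (g + 4)*(g^3 - g^2 - 9*g + 9) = (g - 1)*(g + 4)*(g^2 - 9) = (g - 3)*(g - 1)*(g + 4)*(g + 3)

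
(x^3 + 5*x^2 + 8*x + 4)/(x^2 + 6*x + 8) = (x^2 + 3*x + 2)/(x + 4)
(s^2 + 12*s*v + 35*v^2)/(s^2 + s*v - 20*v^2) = (s + 7*v)/(s - 4*v)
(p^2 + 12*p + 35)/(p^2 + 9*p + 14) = (p + 5)/(p + 2)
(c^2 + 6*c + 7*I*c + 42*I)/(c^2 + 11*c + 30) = (c + 7*I)/(c + 5)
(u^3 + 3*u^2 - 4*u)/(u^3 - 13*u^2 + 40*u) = (u^2 + 3*u - 4)/(u^2 - 13*u + 40)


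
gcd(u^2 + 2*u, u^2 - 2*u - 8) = u + 2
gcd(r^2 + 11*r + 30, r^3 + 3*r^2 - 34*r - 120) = r + 5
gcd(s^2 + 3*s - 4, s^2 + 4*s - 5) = s - 1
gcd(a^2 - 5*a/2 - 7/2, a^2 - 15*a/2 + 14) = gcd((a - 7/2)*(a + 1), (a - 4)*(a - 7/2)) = a - 7/2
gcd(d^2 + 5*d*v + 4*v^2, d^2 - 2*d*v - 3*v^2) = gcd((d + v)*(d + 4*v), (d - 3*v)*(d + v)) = d + v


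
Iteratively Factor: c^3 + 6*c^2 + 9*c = (c + 3)*(c^2 + 3*c) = c*(c + 3)*(c + 3)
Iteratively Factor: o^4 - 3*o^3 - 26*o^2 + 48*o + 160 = (o + 2)*(o^3 - 5*o^2 - 16*o + 80) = (o - 5)*(o + 2)*(o^2 - 16) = (o - 5)*(o + 2)*(o + 4)*(o - 4)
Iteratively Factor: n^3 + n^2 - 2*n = (n)*(n^2 + n - 2) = n*(n + 2)*(n - 1)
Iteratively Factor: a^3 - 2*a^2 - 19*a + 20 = (a - 1)*(a^2 - a - 20) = (a - 1)*(a + 4)*(a - 5)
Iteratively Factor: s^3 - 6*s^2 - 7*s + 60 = (s + 3)*(s^2 - 9*s + 20) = (s - 4)*(s + 3)*(s - 5)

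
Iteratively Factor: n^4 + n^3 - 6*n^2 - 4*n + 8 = (n - 2)*(n^3 + 3*n^2 - 4) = (n - 2)*(n + 2)*(n^2 + n - 2) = (n - 2)*(n + 2)^2*(n - 1)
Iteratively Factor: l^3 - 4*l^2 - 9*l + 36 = (l - 3)*(l^2 - l - 12) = (l - 3)*(l + 3)*(l - 4)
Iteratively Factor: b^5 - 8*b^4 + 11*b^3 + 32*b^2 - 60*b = (b)*(b^4 - 8*b^3 + 11*b^2 + 32*b - 60) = b*(b - 5)*(b^3 - 3*b^2 - 4*b + 12) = b*(b - 5)*(b + 2)*(b^2 - 5*b + 6) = b*(b - 5)*(b - 3)*(b + 2)*(b - 2)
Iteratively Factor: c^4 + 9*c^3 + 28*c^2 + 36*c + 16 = (c + 4)*(c^3 + 5*c^2 + 8*c + 4) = (c + 2)*(c + 4)*(c^2 + 3*c + 2) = (c + 2)^2*(c + 4)*(c + 1)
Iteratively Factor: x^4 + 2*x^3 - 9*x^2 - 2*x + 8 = (x + 4)*(x^3 - 2*x^2 - x + 2) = (x - 2)*(x + 4)*(x^2 - 1) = (x - 2)*(x + 1)*(x + 4)*(x - 1)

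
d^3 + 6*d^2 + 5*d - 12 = (d - 1)*(d + 3)*(d + 4)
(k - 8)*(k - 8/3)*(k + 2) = k^3 - 26*k^2/3 + 128/3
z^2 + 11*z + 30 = (z + 5)*(z + 6)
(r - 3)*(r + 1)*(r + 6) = r^3 + 4*r^2 - 15*r - 18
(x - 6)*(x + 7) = x^2 + x - 42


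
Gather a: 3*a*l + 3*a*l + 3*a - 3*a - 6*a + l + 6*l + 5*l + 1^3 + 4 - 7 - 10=a*(6*l - 6) + 12*l - 12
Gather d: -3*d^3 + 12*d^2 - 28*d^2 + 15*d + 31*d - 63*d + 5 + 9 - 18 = -3*d^3 - 16*d^2 - 17*d - 4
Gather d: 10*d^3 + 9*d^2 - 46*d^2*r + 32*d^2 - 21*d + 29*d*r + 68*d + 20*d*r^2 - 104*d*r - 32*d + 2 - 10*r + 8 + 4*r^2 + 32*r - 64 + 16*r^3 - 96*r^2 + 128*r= 10*d^3 + d^2*(41 - 46*r) + d*(20*r^2 - 75*r + 15) + 16*r^3 - 92*r^2 + 150*r - 54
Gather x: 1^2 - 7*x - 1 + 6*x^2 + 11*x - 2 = 6*x^2 + 4*x - 2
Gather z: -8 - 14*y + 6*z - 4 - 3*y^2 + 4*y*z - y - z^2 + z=-3*y^2 - 15*y - z^2 + z*(4*y + 7) - 12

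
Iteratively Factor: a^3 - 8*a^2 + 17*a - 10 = (a - 2)*(a^2 - 6*a + 5) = (a - 2)*(a - 1)*(a - 5)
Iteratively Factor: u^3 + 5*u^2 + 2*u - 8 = (u + 2)*(u^2 + 3*u - 4) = (u - 1)*(u + 2)*(u + 4)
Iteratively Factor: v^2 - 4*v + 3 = (v - 3)*(v - 1)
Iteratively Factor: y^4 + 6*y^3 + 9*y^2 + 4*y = (y + 1)*(y^3 + 5*y^2 + 4*y) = (y + 1)*(y + 4)*(y^2 + y) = y*(y + 1)*(y + 4)*(y + 1)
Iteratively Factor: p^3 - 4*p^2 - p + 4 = (p + 1)*(p^2 - 5*p + 4) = (p - 1)*(p + 1)*(p - 4)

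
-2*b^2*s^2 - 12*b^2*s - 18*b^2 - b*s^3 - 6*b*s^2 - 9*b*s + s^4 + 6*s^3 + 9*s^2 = (-2*b + s)*(b + s)*(s + 3)^2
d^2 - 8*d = d*(d - 8)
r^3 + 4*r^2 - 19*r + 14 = (r - 2)*(r - 1)*(r + 7)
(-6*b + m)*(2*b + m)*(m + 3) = -12*b^2*m - 36*b^2 - 4*b*m^2 - 12*b*m + m^3 + 3*m^2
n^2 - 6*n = n*(n - 6)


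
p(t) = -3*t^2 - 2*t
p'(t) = -6*t - 2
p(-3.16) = -23.64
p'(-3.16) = 16.96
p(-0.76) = -0.21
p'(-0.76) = 2.56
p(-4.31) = -47.11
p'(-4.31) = 23.86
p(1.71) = -12.19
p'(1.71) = -12.26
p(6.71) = -148.49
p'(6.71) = -42.26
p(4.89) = -81.52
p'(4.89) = -31.34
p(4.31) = -64.35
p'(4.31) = -27.86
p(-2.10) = -9.03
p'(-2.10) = 10.60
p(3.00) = -33.00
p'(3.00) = -20.00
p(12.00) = -456.00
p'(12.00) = -74.00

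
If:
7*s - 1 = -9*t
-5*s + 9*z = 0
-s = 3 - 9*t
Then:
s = -1/4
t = 11/36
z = -5/36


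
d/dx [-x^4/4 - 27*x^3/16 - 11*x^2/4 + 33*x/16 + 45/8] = -x^3 - 81*x^2/16 - 11*x/2 + 33/16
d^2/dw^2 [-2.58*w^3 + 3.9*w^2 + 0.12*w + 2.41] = 7.8 - 15.48*w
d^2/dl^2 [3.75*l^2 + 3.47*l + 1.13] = 7.50000000000000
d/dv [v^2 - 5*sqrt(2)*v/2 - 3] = 2*v - 5*sqrt(2)/2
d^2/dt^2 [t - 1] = 0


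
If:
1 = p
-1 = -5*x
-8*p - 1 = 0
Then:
No Solution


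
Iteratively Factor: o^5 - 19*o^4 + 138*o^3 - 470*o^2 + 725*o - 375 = (o - 5)*(o^4 - 14*o^3 + 68*o^2 - 130*o + 75) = (o - 5)^2*(o^3 - 9*o^2 + 23*o - 15) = (o - 5)^2*(o - 1)*(o^2 - 8*o + 15) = (o - 5)^2*(o - 3)*(o - 1)*(o - 5)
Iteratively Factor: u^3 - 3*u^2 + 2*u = (u - 1)*(u^2 - 2*u) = u*(u - 1)*(u - 2)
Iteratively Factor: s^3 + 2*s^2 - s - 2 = (s + 2)*(s^2 - 1) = (s - 1)*(s + 2)*(s + 1)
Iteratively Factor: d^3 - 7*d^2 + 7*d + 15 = (d + 1)*(d^2 - 8*d + 15) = (d - 5)*(d + 1)*(d - 3)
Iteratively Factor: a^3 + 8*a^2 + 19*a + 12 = (a + 3)*(a^2 + 5*a + 4) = (a + 3)*(a + 4)*(a + 1)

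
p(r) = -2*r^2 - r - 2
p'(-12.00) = 47.00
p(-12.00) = -278.00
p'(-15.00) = 59.00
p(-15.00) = -437.00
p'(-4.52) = 17.08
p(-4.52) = -38.34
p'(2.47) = -10.88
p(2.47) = -16.67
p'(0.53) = -3.12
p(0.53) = -3.09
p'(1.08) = -5.32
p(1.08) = -5.41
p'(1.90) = -8.60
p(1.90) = -11.12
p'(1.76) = -8.04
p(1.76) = -9.96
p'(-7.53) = 29.12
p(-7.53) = -107.87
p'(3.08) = -13.32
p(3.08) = -24.05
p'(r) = -4*r - 1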